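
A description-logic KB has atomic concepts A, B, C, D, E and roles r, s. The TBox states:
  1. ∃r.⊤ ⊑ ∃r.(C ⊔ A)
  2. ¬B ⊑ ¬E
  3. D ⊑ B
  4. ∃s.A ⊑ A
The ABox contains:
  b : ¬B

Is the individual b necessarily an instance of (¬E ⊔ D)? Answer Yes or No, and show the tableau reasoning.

1. b : (¬E ⊔ D)?  L(b) = {¬B} ∪ {(E ⊓ ¬D)}
   clash {E, ¬E} at b — b ∈ (¬E ⊔ D)
2. Hence b : (¬E ⊔ D): entailed.

Yes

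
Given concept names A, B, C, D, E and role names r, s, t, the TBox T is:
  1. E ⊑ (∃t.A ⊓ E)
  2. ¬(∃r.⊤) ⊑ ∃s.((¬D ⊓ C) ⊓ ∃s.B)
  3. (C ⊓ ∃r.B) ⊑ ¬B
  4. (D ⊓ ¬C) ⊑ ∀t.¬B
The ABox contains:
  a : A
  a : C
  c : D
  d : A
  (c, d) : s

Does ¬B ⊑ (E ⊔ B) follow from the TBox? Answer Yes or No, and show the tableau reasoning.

No

1. ¬B ⊑ (E ⊔ B)  ⇔  (¬B ⊓ (¬E ⊓ ¬B)) unsat w.r.t. T
   open: L(x₀) ⊇ {¬B, ¬D, ¬E, ∃r.⊤} (+ ∃-successors)
2. Hence ¬B ⊑ (E ⊔ B): not entailed.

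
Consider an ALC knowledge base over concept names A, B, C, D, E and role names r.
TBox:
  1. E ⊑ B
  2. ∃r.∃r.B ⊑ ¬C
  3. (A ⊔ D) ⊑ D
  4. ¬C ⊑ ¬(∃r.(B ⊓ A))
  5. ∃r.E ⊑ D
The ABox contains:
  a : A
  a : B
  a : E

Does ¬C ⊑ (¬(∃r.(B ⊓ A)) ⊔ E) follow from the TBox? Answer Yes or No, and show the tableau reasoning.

1. ¬C ⊑ (¬(∃r.(B ⊓ A)) ⊔ E)  ⇔  (¬C ⊓ (∃r.(B ⊓ A) ⊓ ¬E)) unsat w.r.t. T
   all branches close; clash {A, ¬A} at an ∃-successor
2. Hence ¬C ⊑ (¬(∃r.(B ⊓ A)) ⊔ E): entailed.

Yes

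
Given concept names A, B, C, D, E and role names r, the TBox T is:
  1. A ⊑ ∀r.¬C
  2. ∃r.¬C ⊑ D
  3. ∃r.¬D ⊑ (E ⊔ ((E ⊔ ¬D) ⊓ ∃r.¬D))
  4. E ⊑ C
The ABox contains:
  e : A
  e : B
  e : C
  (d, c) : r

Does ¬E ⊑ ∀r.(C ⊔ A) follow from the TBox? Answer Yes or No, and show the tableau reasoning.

1. ¬E ⊑ ∀r.(C ⊔ A)  ⇔  (¬E ⊓ ∃r.(¬C ⊓ ¬A)) unsat w.r.t. T
   open: L(x₀) ⊇ {D, ¬A, ¬E, ∀r.D, ∃r.(¬C ⊓ ¬A)} (+ ∃-successors)
2. Hence ¬E ⊑ ∀r.(C ⊔ A): not entailed.

No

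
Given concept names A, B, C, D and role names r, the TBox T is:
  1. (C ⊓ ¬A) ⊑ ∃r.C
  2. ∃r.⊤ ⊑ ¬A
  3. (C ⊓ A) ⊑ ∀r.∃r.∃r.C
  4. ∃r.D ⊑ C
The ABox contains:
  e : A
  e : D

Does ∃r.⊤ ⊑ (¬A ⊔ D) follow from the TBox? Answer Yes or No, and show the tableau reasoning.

1. ∃r.⊤ ⊑ (¬A ⊔ D)  ⇔  (∃r.⊤ ⊓ (A ⊓ ¬D)) unsat w.r.t. T
   all branches close; clash {A, ¬A} at x₀
2. Hence ∃r.⊤ ⊑ (¬A ⊔ D): entailed.

Yes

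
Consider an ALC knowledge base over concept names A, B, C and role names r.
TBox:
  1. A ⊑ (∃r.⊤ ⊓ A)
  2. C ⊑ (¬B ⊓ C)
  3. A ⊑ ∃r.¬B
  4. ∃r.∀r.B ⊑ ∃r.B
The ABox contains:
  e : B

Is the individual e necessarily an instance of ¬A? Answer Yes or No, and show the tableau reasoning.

1. e : ¬A?  L(e) = {B} ∪ {A}
   apply at e: A⊑(∃r.⊤ ⊓ A); A⊑∃r.¬B
   open: L(e) ⊇ {A, B, ¬C, ∀r.∃r.¬B, ∃r.¬B, …} (+ ∃-successors) — e ∉ ¬A possible
2. Hence e : ¬A: not entailed.

No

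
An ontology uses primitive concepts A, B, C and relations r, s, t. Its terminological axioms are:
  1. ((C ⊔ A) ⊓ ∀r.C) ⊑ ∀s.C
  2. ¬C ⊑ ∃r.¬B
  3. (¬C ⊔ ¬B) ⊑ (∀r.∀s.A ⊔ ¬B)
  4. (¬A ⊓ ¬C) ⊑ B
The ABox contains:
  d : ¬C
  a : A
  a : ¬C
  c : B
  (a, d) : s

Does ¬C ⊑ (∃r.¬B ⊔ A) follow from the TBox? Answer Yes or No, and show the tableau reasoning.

Yes

1. ¬C ⊑ (∃r.¬B ⊔ A)  ⇔  (¬C ⊓ (∀r.B ⊓ ¬A)) unsat w.r.t. T
   all branches close; clash {B, ¬B} at x₀
2. Hence ¬C ⊑ (∃r.¬B ⊔ A): entailed.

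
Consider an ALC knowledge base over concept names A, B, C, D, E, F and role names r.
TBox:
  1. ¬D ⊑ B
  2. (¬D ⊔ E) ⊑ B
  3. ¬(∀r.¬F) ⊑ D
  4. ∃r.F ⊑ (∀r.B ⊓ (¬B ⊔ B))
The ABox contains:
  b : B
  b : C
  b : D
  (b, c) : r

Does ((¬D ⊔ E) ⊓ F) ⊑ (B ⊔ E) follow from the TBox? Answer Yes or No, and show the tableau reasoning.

1. ((¬D ⊔ E) ⊓ F) ⊑ (B ⊔ E)  ⇔  (((¬D ⊔ E) ⊓ F) ⊓ (¬B ⊓ ¬E)) unsat w.r.t. T
   all branches close; clash {B, ¬B} at x₀
2. Hence ((¬D ⊔ E) ⊓ F) ⊑ (B ⊔ E): entailed.

Yes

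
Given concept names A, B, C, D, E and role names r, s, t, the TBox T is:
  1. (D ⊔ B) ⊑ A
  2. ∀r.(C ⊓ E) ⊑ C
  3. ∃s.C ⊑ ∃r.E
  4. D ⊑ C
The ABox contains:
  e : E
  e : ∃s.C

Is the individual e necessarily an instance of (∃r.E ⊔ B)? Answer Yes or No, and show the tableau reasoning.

1. e : (∃r.E ⊔ B)?  L(e) = {E, ∃s.C} ∪ {(∀r.¬E ⊓ ¬B)}
   clash {E, ¬E} at an ∃-successor — e ∈ (∃r.E ⊔ B)
2. Hence e : (∃r.E ⊔ B): entailed.

Yes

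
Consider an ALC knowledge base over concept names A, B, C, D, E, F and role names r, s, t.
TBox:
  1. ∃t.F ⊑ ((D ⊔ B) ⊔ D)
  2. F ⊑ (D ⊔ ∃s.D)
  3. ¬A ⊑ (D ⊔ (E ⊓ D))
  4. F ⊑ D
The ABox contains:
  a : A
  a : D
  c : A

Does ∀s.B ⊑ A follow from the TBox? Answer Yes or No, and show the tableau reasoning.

1. ∀s.B ⊑ A  ⇔  (∀s.B ⊓ ¬A) unsat w.r.t. T
   apply at x₀: ¬A⊑(D ⊔ (E ⊓ D))
   open: L(x₀) ⊇ {D, ¬A, ¬F, ∀s.B, ∀t.¬F}
2. Hence ∀s.B ⊑ A: not entailed.

No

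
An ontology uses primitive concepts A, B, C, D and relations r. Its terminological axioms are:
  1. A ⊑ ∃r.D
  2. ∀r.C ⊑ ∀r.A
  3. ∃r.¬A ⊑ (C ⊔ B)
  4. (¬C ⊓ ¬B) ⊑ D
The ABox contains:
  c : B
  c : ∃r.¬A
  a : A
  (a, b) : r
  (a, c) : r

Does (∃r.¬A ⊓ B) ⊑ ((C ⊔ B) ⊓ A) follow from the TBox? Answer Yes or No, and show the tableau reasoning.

No

1. (∃r.¬A ⊓ B) ⊑ ((C ⊔ B) ⊓ A)  ⇔  ((∃r.¬A ⊓ B) ⊓ ((¬C ⊓ ¬B) ⊔ ¬A)) unsat w.r.t. T
   apply at x₀: ∃r.¬A⊑(C ⊔ B)
   open: L(x₀) ⊇ {B, ¬A, ∃r.¬A, ∃r.¬C} (+ ∃-successors)
2. Hence (∃r.¬A ⊓ B) ⊑ ((C ⊔ B) ⊓ A): not entailed.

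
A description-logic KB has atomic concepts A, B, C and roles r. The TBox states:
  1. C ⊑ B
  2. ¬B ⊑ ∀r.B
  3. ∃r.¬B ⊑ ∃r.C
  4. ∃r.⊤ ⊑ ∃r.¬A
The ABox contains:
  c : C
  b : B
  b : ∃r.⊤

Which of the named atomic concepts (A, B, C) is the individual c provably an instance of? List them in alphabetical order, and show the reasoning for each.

{B, C}

1. c : A?  L(c) = {C} ∪ {¬A}
   apply at c: C⊑B
   open: L(c) ⊇ {B, C, ¬A, ∀r.B, ∀r.⊥} — c ∉ A possible
2. c : B?  L(c) = {C} ∪ {¬B}
   clash {B, ¬B} at c — c ∈ B
3. c : C?  L(c) = {C} ∪ {¬C}
   clash {C, ¬C} at c — c ∈ C
4. Entailed for c: {B, C}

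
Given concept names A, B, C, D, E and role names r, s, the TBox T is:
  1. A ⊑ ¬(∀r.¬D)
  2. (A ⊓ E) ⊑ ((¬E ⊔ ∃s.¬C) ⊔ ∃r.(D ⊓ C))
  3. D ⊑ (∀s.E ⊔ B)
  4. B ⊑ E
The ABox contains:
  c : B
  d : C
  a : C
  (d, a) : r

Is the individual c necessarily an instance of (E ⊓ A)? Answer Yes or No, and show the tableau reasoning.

No

1. c : (E ⊓ A)?  L(c) = {B} ∪ {(¬E ⊔ ¬A)}
   apply at c: B⊑E
   open: L(c) ⊇ {B, E, ¬A, ¬D} — c ∉ (E ⊓ A) possible
2. Hence c : (E ⊓ A): not entailed.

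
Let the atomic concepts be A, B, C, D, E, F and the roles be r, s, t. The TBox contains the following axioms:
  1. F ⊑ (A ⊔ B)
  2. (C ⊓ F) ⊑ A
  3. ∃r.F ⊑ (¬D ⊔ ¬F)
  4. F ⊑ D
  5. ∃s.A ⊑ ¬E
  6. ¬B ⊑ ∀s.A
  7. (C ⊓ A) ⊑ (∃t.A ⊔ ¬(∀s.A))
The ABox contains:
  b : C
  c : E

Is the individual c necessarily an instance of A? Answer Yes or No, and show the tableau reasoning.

No

1. c : A?  L(c) = {E} ∪ {¬A}
   open: L(c) ⊇ {B, E, ¬A, ¬F, ∀r.¬F, …} — c ∉ A possible
2. Hence c : A: not entailed.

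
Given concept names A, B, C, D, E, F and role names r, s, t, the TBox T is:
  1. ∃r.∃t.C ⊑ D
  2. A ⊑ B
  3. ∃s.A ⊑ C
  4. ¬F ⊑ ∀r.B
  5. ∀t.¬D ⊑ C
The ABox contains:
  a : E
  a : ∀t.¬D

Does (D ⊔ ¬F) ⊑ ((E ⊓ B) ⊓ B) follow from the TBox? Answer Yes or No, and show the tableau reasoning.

1. (D ⊔ ¬F) ⊑ ((E ⊓ B) ⊓ B)  ⇔  ((D ⊔ ¬F) ⊓ ((¬E ⊔ ¬B) ⊔ ¬B)) unsat w.r.t. T
   open: L(x₀) ⊇ {D, F, ¬A, ¬E, ∀s.¬A, …} (+ ∃-successors)
2. Hence (D ⊔ ¬F) ⊑ ((E ⊓ B) ⊓ B): not entailed.

No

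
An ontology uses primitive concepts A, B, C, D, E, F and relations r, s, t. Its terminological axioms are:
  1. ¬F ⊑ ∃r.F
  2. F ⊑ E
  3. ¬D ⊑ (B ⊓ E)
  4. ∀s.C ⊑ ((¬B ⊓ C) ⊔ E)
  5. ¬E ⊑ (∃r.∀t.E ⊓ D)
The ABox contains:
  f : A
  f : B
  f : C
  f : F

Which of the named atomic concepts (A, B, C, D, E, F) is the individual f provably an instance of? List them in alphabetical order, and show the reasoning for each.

1. f : A?  L(f) = {A, B, C, F} ∪ {¬A}
   clash {A, ¬A} at f — f ∈ A
2. f : B?  L(f) = {A, B, C, F} ∪ {¬B}
   clash {B, ¬B} at f — f ∈ B
3. f : C?  L(f) = {A, B, C, F} ∪ {¬C}
   clash {C, ¬C} at f — f ∈ C
4. f : D?  L(f) = {A, B, C, F} ∪ {¬D}
   apply at f: F⊑E; ¬D⊑(B ⊓ E)
   open: L(f) ⊇ {A, B, C, E, F, …} (+ ∃-successors) — f ∉ D possible
5. f : E?  L(f) = {A, B, C, F} ∪ {¬E}
   clash {E, ¬E} at f — f ∈ E
6. f : F?  L(f) = {A, B, C, F} ∪ {¬F}
   clash {F, ¬F} at f — f ∈ F
7. Entailed for f: {A, B, C, E, F}

{A, B, C, E, F}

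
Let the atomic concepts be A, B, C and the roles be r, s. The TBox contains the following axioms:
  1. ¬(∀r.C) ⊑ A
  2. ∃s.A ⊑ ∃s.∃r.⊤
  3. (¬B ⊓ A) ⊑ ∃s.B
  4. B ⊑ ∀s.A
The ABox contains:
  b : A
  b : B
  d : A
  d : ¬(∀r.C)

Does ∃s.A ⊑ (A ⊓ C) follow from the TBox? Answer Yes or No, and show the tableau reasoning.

No

1. ∃s.A ⊑ (A ⊓ C)  ⇔  (∃s.A ⊓ (¬A ⊔ ¬C)) unsat w.r.t. T
   apply at x₀: ∃s.A⊑∃s.∃r.⊤
   open: L(x₀) ⊇ {¬A, ¬B, ∀r.C, ∃s.A, ∃s.∃r.⊤} (+ ∃-successors)
2. Hence ∃s.A ⊑ (A ⊓ C): not entailed.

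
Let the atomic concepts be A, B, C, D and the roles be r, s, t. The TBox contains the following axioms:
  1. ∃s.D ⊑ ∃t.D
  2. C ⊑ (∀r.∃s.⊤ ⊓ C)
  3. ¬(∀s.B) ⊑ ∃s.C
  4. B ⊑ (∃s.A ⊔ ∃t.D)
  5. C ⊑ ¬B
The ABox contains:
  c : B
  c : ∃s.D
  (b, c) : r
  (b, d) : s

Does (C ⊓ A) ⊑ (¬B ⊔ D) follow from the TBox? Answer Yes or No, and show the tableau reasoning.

Yes

1. (C ⊓ A) ⊑ (¬B ⊔ D)  ⇔  ((C ⊓ A) ⊓ (B ⊓ ¬D)) unsat w.r.t. T
   all branches close; clash {B, ¬B} at x₀
2. Hence (C ⊓ A) ⊑ (¬B ⊔ D): entailed.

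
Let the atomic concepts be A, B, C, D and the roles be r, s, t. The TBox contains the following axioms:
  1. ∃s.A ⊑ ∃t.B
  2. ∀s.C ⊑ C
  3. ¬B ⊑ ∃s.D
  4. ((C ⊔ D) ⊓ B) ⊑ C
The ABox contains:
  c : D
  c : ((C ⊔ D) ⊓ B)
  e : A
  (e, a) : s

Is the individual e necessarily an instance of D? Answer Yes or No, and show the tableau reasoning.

1. e : D?  L(e) = {A} ∪ {¬D}
   open: L(e) ⊇ {A, B, ¬C, ¬D, ∀s.¬A, …} (+ ∃-successors) — e ∉ D possible
2. Hence e : D: not entailed.

No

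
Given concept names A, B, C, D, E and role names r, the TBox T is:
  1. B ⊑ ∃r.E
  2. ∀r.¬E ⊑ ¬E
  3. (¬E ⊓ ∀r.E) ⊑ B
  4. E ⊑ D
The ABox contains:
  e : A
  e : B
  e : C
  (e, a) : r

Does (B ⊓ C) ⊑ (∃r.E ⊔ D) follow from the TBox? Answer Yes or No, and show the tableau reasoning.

Yes

1. (B ⊓ C) ⊑ (∃r.E ⊔ D)  ⇔  ((B ⊓ C) ⊓ (∀r.¬E ⊓ ¬D)) unsat w.r.t. T
   all branches close; clash {D, ¬D} at x₀
2. Hence (B ⊓ C) ⊑ (∃r.E ⊔ D): entailed.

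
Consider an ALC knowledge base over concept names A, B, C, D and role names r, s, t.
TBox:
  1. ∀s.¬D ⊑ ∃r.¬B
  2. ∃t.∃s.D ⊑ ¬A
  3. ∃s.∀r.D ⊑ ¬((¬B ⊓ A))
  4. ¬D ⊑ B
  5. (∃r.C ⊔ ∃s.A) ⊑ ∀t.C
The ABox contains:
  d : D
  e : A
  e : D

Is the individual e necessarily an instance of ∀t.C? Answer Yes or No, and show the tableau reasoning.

1. e : ∀t.C?  L(e) = {A, D} ∪ {∃t.¬C}
   open: L(e) ⊇ {A, D, ∀r.¬C, ∀s.¬A, ∀s.∃r.¬D, …} (+ ∃-successors) — e ∉ ∀t.C possible
2. Hence e : ∀t.C: not entailed.

No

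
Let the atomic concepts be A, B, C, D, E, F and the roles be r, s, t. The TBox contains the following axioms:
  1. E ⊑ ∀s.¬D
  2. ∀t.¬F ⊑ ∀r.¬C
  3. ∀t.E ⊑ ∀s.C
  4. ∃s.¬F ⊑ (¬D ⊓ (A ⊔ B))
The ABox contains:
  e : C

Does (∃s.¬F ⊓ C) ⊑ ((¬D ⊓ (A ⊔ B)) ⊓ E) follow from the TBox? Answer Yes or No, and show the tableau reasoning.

1. (∃s.¬F ⊓ C) ⊑ ((¬D ⊓ (A ⊔ B)) ⊓ E)  ⇔  ((∃s.¬F ⊓ C) ⊓ ((D ⊔ (¬A ⊓ ¬B)) ⊔ ¬E)) unsat w.r.t. T
   apply at x₀: ∃s.¬F⊑(¬D ⊓ (A ⊔ B))
   open: L(x₀) ⊇ {A, C, ¬D, ¬E, ∃s.¬F, …} (+ ∃-successors)
2. Hence (∃s.¬F ⊓ C) ⊑ ((¬D ⊓ (A ⊔ B)) ⊓ E): not entailed.

No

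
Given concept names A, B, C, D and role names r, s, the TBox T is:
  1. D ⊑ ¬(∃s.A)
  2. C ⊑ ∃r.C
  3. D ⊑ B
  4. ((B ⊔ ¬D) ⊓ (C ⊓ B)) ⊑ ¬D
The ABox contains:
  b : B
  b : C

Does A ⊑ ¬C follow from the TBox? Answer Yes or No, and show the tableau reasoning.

1. A ⊑ ¬C  ⇔  (A ⊓ C) unsat w.r.t. T
   apply at x₀: C⊑∃r.C
   open: L(x₀) ⊇ {A, C, ¬D, ∃r.C} (+ ∃-successors)
2. Hence A ⊑ ¬C: not entailed.

No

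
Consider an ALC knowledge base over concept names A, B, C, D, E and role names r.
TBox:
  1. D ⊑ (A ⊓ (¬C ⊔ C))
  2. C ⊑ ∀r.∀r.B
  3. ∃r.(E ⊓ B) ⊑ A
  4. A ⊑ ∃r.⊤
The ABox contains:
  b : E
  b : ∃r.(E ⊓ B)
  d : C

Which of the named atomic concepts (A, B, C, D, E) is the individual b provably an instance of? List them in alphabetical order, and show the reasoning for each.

1. b : A?  L(b) = {E, ∃r.(E ⊓ B)} ∪ {¬A}
   clash {A, ¬A} at b — b ∈ A
2. b : B?  L(b) = {E, ∃r.(E ⊓ B)} ∪ {¬B}
   apply at b: ∃r.(E ⊓ B)⊑A
   open: L(b) ⊇ {A, E, ¬B, ¬C, ¬D, …} (+ ∃-successors) — b ∉ B possible
3. b : C?  L(b) = {E, ∃r.(E ⊓ B)} ∪ {¬C}
   apply at b: ∃r.(E ⊓ B)⊑A
   open: L(b) ⊇ {A, E, ¬C, ¬D, ∃r.(E ⊓ B), …} (+ ∃-successors) — b ∉ C possible
4. b : D?  L(b) = {E, ∃r.(E ⊓ B)} ∪ {¬D}
   apply at b: ∃r.(E ⊓ B)⊑A
   open: L(b) ⊇ {A, E, ¬C, ¬D, ∃r.(E ⊓ B), …} (+ ∃-successors) — b ∉ D possible
5. b : E?  L(b) = {E, ∃r.(E ⊓ B)} ∪ {¬E}
   clash {E, ¬E} at b — b ∈ E
6. Entailed for b: {A, E}

{A, E}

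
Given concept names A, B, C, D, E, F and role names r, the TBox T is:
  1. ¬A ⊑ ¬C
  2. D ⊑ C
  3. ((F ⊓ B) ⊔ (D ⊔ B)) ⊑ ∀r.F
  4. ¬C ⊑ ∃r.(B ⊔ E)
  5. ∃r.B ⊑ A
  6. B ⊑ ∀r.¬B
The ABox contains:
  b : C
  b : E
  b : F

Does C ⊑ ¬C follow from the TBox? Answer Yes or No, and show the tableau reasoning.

1. C ⊑ ¬C  ⇔  (C ⊓ C) unsat w.r.t. T
   open: L(x₀) ⊇ {A, C, ¬B, ¬D}
2. Hence C ⊑ ¬C: not entailed.

No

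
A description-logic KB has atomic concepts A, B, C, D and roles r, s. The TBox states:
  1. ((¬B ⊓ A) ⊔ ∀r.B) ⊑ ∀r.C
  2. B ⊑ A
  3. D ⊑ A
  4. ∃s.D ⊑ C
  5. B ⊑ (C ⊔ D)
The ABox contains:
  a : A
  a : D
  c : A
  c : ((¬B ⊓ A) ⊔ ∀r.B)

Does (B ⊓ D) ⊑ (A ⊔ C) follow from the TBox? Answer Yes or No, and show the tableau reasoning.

1. (B ⊓ D) ⊑ (A ⊔ C)  ⇔  ((B ⊓ D) ⊓ (¬A ⊓ ¬C)) unsat w.r.t. T
   all branches close; clash {A, ¬A} at x₀
2. Hence (B ⊓ D) ⊑ (A ⊔ C): entailed.

Yes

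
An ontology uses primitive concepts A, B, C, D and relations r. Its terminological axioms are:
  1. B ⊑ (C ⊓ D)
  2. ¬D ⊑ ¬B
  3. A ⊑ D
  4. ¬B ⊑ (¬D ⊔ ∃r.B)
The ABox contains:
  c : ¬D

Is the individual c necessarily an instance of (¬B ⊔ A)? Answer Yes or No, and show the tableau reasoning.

Yes

1. c : (¬B ⊔ A)?  L(c) = {¬D} ∪ {(B ⊓ ¬A)}
   clash {B, ¬B} at c — c ∈ (¬B ⊔ A)
2. Hence c : (¬B ⊔ A): entailed.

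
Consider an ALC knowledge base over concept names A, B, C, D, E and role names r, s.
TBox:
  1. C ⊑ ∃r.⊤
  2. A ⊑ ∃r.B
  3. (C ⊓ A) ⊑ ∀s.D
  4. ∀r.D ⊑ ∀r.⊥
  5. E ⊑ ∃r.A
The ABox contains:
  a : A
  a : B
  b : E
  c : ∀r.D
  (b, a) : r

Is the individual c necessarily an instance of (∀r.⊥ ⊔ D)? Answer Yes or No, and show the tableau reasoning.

Yes

1. c : (∀r.⊥ ⊔ D)?  L(c) = {∀r.D} ∪ {(∃r.⊤ ⊓ ¬D)}
   clash ⊥ at an ∃-successor — c ∈ (∀r.⊥ ⊔ D)
2. Hence c : (∀r.⊥ ⊔ D): entailed.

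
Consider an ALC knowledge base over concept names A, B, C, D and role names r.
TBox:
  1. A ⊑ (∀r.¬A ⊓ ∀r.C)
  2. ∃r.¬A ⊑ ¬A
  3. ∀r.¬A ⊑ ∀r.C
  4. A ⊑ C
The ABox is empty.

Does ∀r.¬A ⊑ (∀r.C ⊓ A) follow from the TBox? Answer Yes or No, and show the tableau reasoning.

1. ∀r.¬A ⊑ (∀r.C ⊓ A)  ⇔  (∀r.¬A ⊓ (∃r.¬C ⊔ ¬A)) unsat w.r.t. T
   apply at x₀: ∀r.¬A⊑∀r.C
   open: L(x₀) ⊇ {¬A, ∀r.C, ∀r.¬A}
2. Hence ∀r.¬A ⊑ (∀r.C ⊓ A): not entailed.

No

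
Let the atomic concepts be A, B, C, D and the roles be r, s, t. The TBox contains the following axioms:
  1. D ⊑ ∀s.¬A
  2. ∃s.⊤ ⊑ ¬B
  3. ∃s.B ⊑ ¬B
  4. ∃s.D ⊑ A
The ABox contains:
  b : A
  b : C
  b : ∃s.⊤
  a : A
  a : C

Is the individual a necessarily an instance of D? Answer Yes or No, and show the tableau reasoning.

1. a : D?  L(a) = {A, C} ∪ {¬D}
   open: L(a) ⊇ {A, C, ¬D, ∀s.¬B, ∀s.⊥} — a ∉ D possible
2. Hence a : D: not entailed.

No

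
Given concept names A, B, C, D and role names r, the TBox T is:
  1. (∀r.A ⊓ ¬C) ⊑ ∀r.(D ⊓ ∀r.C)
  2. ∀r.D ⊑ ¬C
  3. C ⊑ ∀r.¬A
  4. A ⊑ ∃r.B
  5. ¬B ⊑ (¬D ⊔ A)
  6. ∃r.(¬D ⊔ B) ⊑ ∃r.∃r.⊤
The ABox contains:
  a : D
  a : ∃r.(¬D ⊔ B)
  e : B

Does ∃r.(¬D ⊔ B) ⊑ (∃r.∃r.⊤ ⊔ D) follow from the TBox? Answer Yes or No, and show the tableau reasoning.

1. ∃r.(¬D ⊔ B) ⊑ (∃r.∃r.⊤ ⊔ D)  ⇔  (∃r.(¬D ⊔ B) ⊓ (∀r.∀r.⊥ ⊓ ¬D)) unsat w.r.t. T
   all branches close; clash {A, ¬A} at an ∃-successor
2. Hence ∃r.(¬D ⊔ B) ⊑ (∃r.∃r.⊤ ⊔ D): entailed.

Yes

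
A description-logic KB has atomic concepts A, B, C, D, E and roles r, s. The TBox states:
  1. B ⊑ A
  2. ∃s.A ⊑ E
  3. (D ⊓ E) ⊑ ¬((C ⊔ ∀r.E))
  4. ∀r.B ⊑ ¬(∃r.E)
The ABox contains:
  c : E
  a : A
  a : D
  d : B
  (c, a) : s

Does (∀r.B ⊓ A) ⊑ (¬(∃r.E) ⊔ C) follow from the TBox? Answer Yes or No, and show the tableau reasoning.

1. (∀r.B ⊓ A) ⊑ (¬(∃r.E) ⊔ C)  ⇔  ((∀r.B ⊓ A) ⊓ (∃r.E ⊓ ¬C)) unsat w.r.t. T
   all branches close; clash {E, ¬E} at an ∃-successor
2. Hence (∀r.B ⊓ A) ⊑ (¬(∃r.E) ⊔ C): entailed.

Yes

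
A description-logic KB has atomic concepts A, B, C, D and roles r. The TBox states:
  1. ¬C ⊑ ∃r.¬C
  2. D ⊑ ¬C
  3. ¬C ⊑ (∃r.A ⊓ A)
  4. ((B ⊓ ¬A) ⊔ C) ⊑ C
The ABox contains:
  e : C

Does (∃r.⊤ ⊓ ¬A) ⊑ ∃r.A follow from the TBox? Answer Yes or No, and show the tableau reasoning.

1. (∃r.⊤ ⊓ ¬A) ⊑ ∃r.A  ⇔  ((∃r.⊤ ⊓ ¬A) ⊓ ∀r.¬A) unsat w.r.t. T
   open: L(x₀) ⊇ {C, ¬A, ¬D, ∀r.¬A, ∃r.⊤} (+ ∃-successors)
2. Hence (∃r.⊤ ⊓ ¬A) ⊑ ∃r.A: not entailed.

No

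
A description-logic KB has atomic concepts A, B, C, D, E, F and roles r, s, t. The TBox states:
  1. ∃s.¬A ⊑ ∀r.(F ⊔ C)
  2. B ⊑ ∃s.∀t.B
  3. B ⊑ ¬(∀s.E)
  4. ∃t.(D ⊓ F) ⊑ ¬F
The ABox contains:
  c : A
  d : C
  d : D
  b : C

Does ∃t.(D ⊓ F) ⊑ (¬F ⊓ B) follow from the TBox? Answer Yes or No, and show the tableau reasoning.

1. ∃t.(D ⊓ F) ⊑ (¬F ⊓ B)  ⇔  (∃t.(D ⊓ F) ⊓ (F ⊔ ¬B)) unsat w.r.t. T
   apply at x₀: ∃t.(D ⊓ F)⊑¬F
   open: L(x₀) ⊇ {¬B, ¬F, ∀s.A, ∃t.(D ⊓ F)} (+ ∃-successors)
2. Hence ∃t.(D ⊓ F) ⊑ (¬F ⊓ B): not entailed.

No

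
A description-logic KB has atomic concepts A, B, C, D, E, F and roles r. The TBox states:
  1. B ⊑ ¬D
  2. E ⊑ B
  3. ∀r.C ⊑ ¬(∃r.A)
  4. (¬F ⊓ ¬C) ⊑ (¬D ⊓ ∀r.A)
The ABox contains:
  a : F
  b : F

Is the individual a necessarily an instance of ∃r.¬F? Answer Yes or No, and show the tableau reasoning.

No

1. a : ∃r.¬F?  L(a) = {F} ∪ {∀r.F}
   open: L(a) ⊇ {F, ¬B, ¬E, ∀r.F, ∃r.¬C} (+ ∃-successors) — a ∉ ∃r.¬F possible
2. Hence a : ∃r.¬F: not entailed.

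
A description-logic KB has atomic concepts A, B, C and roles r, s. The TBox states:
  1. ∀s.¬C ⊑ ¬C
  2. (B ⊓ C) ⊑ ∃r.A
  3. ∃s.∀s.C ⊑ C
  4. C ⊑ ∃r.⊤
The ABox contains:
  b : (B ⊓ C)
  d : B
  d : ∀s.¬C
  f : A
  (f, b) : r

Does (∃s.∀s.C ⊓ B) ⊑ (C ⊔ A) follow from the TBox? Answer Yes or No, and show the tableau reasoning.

Yes

1. (∃s.∀s.C ⊓ B) ⊑ (C ⊔ A)  ⇔  ((∃s.∀s.C ⊓ B) ⊓ (¬C ⊓ ¬A)) unsat w.r.t. T
   all branches close; clash {C, ¬C} at x₀
2. Hence (∃s.∀s.C ⊓ B) ⊑ (C ⊔ A): entailed.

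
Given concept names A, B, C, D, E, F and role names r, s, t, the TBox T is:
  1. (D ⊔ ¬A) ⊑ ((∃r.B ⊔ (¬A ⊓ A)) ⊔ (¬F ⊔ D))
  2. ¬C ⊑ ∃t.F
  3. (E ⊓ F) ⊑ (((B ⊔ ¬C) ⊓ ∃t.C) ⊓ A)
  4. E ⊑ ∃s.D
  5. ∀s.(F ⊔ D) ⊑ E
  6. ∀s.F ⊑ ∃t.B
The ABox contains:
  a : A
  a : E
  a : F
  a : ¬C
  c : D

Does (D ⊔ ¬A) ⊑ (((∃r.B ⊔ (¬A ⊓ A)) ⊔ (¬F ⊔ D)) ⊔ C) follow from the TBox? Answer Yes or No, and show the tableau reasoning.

Yes

1. (D ⊔ ¬A) ⊑ (((∃r.B ⊔ (¬A ⊓ A)) ⊔ (¬F ⊔ D)) ⊔ C)  ⇔  ((D ⊔ ¬A) ⊓ (((∀r.¬B ⊓ (A ⊔ ¬A)) ⊓ (F ⊓ ¬D)) ⊓ ¬C)) unsat w.r.t. T
   all branches close; clash {D, ¬D} at x₀
2. Hence (D ⊔ ¬A) ⊑ (((∃r.B ⊔ (¬A ⊓ A)) ⊔ (¬F ⊔ D)) ⊔ C): entailed.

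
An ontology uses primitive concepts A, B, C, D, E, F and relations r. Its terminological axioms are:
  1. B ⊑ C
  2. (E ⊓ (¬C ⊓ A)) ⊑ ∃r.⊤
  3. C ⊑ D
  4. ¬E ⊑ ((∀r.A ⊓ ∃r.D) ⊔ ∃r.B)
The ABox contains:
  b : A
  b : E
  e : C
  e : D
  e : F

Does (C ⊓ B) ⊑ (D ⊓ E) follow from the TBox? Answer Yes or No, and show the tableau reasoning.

No

1. (C ⊓ B) ⊑ (D ⊓ E)  ⇔  ((C ⊓ B) ⊓ (¬D ⊔ ¬E)) unsat w.r.t. T
   apply at x₀: C⊑D
   open: L(x₀) ⊇ {B, C, D, ¬E, ∀r.A, …} (+ ∃-successors)
2. Hence (C ⊓ B) ⊑ (D ⊓ E): not entailed.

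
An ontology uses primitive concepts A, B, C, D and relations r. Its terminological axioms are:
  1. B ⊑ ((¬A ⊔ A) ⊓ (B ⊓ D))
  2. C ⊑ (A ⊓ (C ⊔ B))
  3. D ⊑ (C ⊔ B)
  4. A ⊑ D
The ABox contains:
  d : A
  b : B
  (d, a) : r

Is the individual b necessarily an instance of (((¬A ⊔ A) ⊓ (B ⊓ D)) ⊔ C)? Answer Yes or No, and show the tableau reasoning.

1. b : (((¬A ⊔ A) ⊓ (B ⊓ D)) ⊔ C)?  L(b) = {B} ∪ {(((A ⊓ ¬A) ⊔ (¬B ⊔ ¬D)) ⊓ ¬C)}
   clash {D, ¬D} at b — b ∈ (((¬A ⊔ A) ⊓ (B ⊓ D)) ⊔ C)
2. Hence b : (((¬A ⊔ A) ⊓ (B ⊓ D)) ⊔ C): entailed.

Yes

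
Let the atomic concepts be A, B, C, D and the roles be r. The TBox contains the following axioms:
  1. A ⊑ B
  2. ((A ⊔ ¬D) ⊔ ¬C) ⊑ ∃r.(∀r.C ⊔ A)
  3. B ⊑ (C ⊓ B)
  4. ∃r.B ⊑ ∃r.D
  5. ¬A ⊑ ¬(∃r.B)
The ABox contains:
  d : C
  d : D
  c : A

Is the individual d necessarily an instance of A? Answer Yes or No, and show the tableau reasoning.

1. d : A?  L(d) = {C, D} ∪ {¬A}
   apply at d: ¬A⊑¬(∃r.B)
   open: L(d) ⊇ {C, D, ¬A, ¬B, ∀r.¬B} — d ∉ A possible
2. Hence d : A: not entailed.

No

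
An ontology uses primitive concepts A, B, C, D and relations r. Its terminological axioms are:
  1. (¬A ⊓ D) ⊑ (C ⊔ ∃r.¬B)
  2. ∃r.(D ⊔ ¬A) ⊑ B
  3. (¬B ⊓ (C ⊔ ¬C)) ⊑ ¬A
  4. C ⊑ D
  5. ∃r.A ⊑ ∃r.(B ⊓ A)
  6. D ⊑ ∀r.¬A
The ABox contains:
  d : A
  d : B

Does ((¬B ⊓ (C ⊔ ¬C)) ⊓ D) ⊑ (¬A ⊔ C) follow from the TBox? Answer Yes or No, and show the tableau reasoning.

Yes

1. ((¬B ⊓ (C ⊔ ¬C)) ⊓ D) ⊑ (¬A ⊔ C)  ⇔  (((¬B ⊓ (C ⊔ ¬C)) ⊓ D) ⊓ (A ⊓ ¬C)) unsat w.r.t. T
   all branches close; clash {A, ¬A} at x₀
2. Hence ((¬B ⊓ (C ⊔ ¬C)) ⊓ D) ⊑ (¬A ⊔ C): entailed.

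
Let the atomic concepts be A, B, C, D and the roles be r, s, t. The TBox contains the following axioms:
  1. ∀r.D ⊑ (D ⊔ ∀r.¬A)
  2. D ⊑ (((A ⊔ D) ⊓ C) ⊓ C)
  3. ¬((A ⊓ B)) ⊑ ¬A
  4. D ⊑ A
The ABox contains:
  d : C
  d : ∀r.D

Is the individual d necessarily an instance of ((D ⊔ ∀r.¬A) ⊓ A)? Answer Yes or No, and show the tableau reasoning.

1. d : ((D ⊔ ∀r.¬A) ⊓ A)?  L(d) = {C, ∀r.D} ∪ {((¬D ⊓ ∃r.A) ⊔ ¬A)}
   apply at d: ∀r.D⊑(D ⊔ ∀r.¬A)
   open: L(d) ⊇ {C, ¬A, ¬D, ∀r.D, ∀r.¬A} — d ∉ ((D ⊔ ∀r.¬A) ⊓ A) possible
2. Hence d : ((D ⊔ ∀r.¬A) ⊓ A): not entailed.

No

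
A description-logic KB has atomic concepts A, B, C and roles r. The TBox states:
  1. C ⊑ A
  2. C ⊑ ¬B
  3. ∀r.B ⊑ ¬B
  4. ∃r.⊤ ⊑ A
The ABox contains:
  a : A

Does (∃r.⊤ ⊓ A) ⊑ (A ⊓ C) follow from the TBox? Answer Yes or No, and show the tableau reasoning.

1. (∃r.⊤ ⊓ A) ⊑ (A ⊓ C)  ⇔  ((∃r.⊤ ⊓ A) ⊓ (¬A ⊔ ¬C)) unsat w.r.t. T
   open: L(x₀) ⊇ {A, ¬C, ∃r.¬B, ∃r.⊤} (+ ∃-successors)
2. Hence (∃r.⊤ ⊓ A) ⊑ (A ⊓ C): not entailed.

No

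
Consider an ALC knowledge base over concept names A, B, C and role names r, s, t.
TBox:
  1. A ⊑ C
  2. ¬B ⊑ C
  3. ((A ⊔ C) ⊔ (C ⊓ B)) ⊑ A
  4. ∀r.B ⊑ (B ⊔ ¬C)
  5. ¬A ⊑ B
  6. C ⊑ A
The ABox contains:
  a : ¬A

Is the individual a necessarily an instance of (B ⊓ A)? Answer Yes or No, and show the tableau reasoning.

No

1. a : (B ⊓ A)?  L(a) = {¬A} ∪ {(¬B ⊔ ¬A)}
   apply at a: ¬A⊑B
   open: L(a) ⊇ {B, ¬A, ¬C, ∃r.¬B} (+ ∃-successors) — a ∉ (B ⊓ A) possible
2. Hence a : (B ⊓ A): not entailed.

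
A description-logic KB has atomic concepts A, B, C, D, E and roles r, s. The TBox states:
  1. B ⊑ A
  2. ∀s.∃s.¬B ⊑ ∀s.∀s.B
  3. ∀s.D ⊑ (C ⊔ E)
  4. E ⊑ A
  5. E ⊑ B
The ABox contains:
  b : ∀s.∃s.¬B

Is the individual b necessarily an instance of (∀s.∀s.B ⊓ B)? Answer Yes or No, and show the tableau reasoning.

1. b : (∀s.∀s.B ⊓ B)?  L(b) = {∀s.∃s.¬B} ∪ {(∃s.∃s.¬B ⊔ ¬B)}
   apply at b: ∀s.∃s.¬B⊑∀s.∀s.B
   open: L(b) ⊇ {C, ¬B, ¬E, ∀s.∀s.B, ∀s.∃s.¬B} — b ∉ (∀s.∀s.B ⊓ B) possible
2. Hence b : (∀s.∀s.B ⊓ B): not entailed.

No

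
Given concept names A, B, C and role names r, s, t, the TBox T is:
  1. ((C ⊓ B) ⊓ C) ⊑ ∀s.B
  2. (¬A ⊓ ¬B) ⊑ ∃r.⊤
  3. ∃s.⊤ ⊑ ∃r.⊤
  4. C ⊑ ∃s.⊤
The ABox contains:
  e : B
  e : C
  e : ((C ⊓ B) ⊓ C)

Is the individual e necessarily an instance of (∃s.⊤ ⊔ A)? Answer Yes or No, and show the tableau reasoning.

1. e : (∃s.⊤ ⊔ A)?  L(e) = {B, C, ((C ⊓ B) ⊓ C)} ∪ {(∀s.⊥ ⊓ ¬A)}
   clash ⊥ at an ∃-successor — e ∈ (∃s.⊤ ⊔ A)
2. Hence e : (∃s.⊤ ⊔ A): entailed.

Yes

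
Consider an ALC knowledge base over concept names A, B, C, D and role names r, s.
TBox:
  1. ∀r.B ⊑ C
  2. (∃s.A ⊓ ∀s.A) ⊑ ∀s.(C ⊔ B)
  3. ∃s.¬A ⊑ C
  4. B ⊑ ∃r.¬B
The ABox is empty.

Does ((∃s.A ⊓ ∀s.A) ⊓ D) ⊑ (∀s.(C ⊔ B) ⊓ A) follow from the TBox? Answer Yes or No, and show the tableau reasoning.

No

1. ((∃s.A ⊓ ∀s.A) ⊓ D) ⊑ (∀s.(C ⊔ B) ⊓ A)  ⇔  (((∃s.A ⊓ ∀s.A) ⊓ D) ⊓ (∃s.(¬C ⊓ ¬B) ⊔ ¬A)) unsat w.r.t. T
   apply at x₀: (∃s.A ⊓ ∀s.A)⊑∀s.(C ⊔ B)
   open: L(x₀) ⊇ {D, ¬A, ¬B, ∀s.(C ⊔ B), ∀s.A, …} (+ ∃-successors)
2. Hence ((∃s.A ⊓ ∀s.A) ⊓ D) ⊑ (∀s.(C ⊔ B) ⊓ A): not entailed.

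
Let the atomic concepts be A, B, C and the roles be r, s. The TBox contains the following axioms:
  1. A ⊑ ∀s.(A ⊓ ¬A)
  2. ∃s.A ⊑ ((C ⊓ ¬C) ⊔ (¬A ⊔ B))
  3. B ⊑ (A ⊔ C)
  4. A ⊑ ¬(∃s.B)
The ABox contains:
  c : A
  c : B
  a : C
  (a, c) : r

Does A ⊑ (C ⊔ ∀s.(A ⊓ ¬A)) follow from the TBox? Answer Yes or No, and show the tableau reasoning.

Yes

1. A ⊑ (C ⊔ ∀s.(A ⊓ ¬A))  ⇔  (A ⊓ (¬C ⊓ ∃s.(¬A ⊔ A))) unsat w.r.t. T
   all branches close; clash {A, ¬A} at an ∃-successor
2. Hence A ⊑ (C ⊔ ∀s.(A ⊓ ¬A)): entailed.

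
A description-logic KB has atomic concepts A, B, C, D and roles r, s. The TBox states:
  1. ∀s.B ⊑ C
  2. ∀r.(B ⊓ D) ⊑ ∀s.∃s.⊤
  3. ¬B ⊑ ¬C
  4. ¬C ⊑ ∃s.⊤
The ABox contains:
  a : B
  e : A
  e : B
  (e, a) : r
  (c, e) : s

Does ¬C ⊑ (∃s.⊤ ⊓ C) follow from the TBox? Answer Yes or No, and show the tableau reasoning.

1. ¬C ⊑ (∃s.⊤ ⊓ C)  ⇔  (¬C ⊓ (∀s.⊥ ⊔ ¬C)) unsat w.r.t. T
   apply at x₀: ¬C⊑∃s.⊤
   open: L(x₀) ⊇ {¬C, ∃r.(¬B ⊔ ¬D), ∃s.¬B, ∃s.⊤} (+ ∃-successors)
2. Hence ¬C ⊑ (∃s.⊤ ⊓ C): not entailed.

No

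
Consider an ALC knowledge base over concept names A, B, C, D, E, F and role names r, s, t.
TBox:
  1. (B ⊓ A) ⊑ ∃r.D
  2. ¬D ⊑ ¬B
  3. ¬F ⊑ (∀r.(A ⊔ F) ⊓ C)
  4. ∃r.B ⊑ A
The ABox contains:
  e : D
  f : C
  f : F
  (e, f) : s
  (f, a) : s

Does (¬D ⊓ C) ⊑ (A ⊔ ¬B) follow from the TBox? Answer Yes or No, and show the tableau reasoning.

Yes

1. (¬D ⊓ C) ⊑ (A ⊔ ¬B)  ⇔  ((¬D ⊓ C) ⊓ (¬A ⊓ B)) unsat w.r.t. T
   all branches close; clash {B, ¬B} at x₀
2. Hence (¬D ⊓ C) ⊑ (A ⊔ ¬B): entailed.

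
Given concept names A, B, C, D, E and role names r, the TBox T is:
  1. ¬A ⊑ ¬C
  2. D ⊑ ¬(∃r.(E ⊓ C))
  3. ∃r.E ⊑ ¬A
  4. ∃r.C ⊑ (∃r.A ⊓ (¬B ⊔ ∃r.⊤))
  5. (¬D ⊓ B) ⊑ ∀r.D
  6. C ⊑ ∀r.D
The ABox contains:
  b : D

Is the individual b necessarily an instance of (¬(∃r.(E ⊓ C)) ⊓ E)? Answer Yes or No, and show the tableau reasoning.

No

1. b : (¬(∃r.(E ⊓ C)) ⊓ E)?  L(b) = {D} ∪ {(∃r.(E ⊓ C) ⊔ ¬E)}
   apply at b: D⊑¬(∃r.(E ⊓ C))
   open: L(b) ⊇ {A, D, ¬C, ¬E, ∀r.(¬E ⊔ ¬C), …} — b ∉ (¬(∃r.(E ⊓ C)) ⊓ E) possible
2. Hence b : (¬(∃r.(E ⊓ C)) ⊓ E): not entailed.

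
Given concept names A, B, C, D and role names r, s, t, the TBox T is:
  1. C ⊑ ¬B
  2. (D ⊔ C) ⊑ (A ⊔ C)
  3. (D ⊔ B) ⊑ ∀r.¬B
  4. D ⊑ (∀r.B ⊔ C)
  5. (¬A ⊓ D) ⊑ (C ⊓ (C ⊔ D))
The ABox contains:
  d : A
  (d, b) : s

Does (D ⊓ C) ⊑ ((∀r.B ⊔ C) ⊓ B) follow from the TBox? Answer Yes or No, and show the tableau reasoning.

1. (D ⊓ C) ⊑ ((∀r.B ⊔ C) ⊓ B)  ⇔  ((D ⊓ C) ⊓ ((∃r.¬B ⊓ ¬C) ⊔ ¬B)) unsat w.r.t. T
   apply at x₀: C⊑¬B; D⊑(∀r.B ⊔ C)
   open: L(x₀) ⊇ {A, C, D, ¬B, ∀r.¬B}
2. Hence (D ⊓ C) ⊑ ((∀r.B ⊔ C) ⊓ B): not entailed.

No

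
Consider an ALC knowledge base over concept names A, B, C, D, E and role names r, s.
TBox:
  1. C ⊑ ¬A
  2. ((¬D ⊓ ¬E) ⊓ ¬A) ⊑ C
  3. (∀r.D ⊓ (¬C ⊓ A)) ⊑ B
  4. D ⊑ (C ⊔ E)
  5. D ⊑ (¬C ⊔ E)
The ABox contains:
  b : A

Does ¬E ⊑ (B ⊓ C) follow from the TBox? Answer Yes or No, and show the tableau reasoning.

1. ¬E ⊑ (B ⊓ C)  ⇔  (¬E ⊓ (¬B ⊔ ¬C)) unsat w.r.t. T
   open: L(x₀) ⊇ {A, ¬B, ¬C, ¬D, ¬E, …} (+ ∃-successors)
2. Hence ¬E ⊑ (B ⊓ C): not entailed.

No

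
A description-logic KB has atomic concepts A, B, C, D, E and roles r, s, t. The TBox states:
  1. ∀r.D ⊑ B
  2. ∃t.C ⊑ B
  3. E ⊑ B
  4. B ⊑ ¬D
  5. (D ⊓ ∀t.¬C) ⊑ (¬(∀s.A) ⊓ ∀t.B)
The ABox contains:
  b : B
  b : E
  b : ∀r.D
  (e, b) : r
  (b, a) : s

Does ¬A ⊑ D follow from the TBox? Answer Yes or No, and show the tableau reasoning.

No

1. ¬A ⊑ D  ⇔  (¬A ⊓ ¬D) unsat w.r.t. T
   open: L(x₀) ⊇ {¬A, ¬D, ¬E, ∀t.¬C, ∃r.¬D} (+ ∃-successors)
2. Hence ¬A ⊑ D: not entailed.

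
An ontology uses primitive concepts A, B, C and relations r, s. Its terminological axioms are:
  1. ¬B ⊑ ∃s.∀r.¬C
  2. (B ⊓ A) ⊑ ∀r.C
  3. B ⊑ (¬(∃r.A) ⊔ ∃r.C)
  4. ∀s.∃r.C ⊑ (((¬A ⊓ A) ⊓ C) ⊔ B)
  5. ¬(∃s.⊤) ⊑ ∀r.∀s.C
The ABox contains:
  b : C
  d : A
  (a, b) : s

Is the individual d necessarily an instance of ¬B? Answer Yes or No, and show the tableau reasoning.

No

1. d : ¬B?  L(d) = {A} ∪ {B}
   apply at d: B⊑(¬(∃r.A) ⊔ ∃r.C)
   open: L(d) ⊇ {A, B, ∀r.C, ∀r.¬A, ∃s.∀r.¬C, …} (+ ∃-successors) — d ∉ ¬B possible
2. Hence d : ¬B: not entailed.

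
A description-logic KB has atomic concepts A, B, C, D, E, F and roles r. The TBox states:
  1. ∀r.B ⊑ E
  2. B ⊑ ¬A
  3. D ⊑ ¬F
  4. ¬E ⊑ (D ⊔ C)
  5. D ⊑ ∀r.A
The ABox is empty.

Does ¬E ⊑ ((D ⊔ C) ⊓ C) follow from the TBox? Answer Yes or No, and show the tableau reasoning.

1. ¬E ⊑ ((D ⊔ C) ⊓ C)  ⇔  (¬E ⊓ ((¬D ⊓ ¬C) ⊔ ¬C)) unsat w.r.t. T
   apply at x₀: ¬E⊑(D ⊔ C)
   open: L(x₀) ⊇ {D, ¬B, ¬C, ¬E, ¬F, …} (+ ∃-successors)
2. Hence ¬E ⊑ ((D ⊔ C) ⊓ C): not entailed.

No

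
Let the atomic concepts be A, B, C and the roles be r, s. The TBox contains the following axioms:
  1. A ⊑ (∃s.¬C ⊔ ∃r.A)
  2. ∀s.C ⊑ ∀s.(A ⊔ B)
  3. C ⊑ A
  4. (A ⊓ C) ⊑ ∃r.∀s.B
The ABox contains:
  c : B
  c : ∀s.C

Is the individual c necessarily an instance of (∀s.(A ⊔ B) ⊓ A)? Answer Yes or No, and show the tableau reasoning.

1. c : (∀s.(A ⊔ B) ⊓ A)?  L(c) = {B, ∀s.C} ∪ {(∃s.(¬A ⊓ ¬B) ⊔ ¬A)}
   apply at c: ∀s.C⊑∀s.(A ⊔ B)
   open: L(c) ⊇ {B, ¬A, ¬C, ∀s.(A ⊔ B), ∀s.C} — c ∉ (∀s.(A ⊔ B) ⊓ A) possible
2. Hence c : (∀s.(A ⊔ B) ⊓ A): not entailed.

No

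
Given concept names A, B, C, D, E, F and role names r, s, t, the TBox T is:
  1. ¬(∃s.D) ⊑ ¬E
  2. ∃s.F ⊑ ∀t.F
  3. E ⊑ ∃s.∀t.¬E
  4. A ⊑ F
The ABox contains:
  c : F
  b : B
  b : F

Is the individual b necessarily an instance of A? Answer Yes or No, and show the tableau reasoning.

No

1. b : A?  L(b) = {B, F} ∪ {¬A}
   open: L(b) ⊇ {B, F, ¬A, ¬E, ∀s.¬F, …} (+ ∃-successors) — b ∉ A possible
2. Hence b : A: not entailed.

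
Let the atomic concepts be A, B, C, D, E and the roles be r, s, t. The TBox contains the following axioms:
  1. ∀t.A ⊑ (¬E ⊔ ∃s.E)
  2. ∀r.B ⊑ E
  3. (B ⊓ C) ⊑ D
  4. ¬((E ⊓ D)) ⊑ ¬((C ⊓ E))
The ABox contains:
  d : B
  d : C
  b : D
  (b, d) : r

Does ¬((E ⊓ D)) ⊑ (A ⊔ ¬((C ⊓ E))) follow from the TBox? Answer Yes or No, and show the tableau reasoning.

1. ¬((E ⊓ D)) ⊑ (A ⊔ ¬((C ⊓ E)))  ⇔  ((¬E ⊔ ¬D) ⊓ (¬A ⊓ (C ⊓ E))) unsat w.r.t. T
   all branches close; clash {E, ¬E} at x₀
2. Hence ¬((E ⊓ D)) ⊑ (A ⊔ ¬((C ⊓ E))): entailed.

Yes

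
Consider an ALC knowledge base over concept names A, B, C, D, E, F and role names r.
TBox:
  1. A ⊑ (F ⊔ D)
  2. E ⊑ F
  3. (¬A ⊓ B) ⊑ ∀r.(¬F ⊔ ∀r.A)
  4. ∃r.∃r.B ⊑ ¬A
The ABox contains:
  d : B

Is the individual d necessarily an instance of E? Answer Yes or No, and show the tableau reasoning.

1. d : E?  L(d) = {B} ∪ {¬E}
   open: L(d) ⊇ {B, ¬A, ¬E, ∀r.(¬F ⊔ ∀r.A)} — d ∉ E possible
2. Hence d : E: not entailed.

No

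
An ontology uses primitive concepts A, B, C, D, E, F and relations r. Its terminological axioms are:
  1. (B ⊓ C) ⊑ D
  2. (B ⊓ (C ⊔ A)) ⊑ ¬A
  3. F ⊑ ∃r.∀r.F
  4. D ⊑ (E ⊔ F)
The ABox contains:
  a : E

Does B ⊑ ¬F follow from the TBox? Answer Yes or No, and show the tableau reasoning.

1. B ⊑ ¬F  ⇔  (B ⊓ F) unsat w.r.t. T
   apply at x₀: F⊑∃r.∀r.F
   open: L(x₀) ⊇ {B, F, ¬A, ¬C, ¬D, …} (+ ∃-successors)
2. Hence B ⊑ ¬F: not entailed.

No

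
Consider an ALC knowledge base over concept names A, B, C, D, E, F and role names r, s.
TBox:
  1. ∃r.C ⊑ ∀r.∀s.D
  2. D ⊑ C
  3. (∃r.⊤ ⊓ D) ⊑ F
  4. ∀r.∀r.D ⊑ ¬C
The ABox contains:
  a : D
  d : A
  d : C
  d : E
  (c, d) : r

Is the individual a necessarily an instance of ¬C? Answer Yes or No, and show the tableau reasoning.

1. a : ¬C?  L(a) = {D} ∪ {C}
   open: L(a) ⊇ {C, D, F, ∀r.¬C, ∃r.∃r.¬D} (+ ∃-successors) — a ∉ ¬C possible
2. Hence a : ¬C: not entailed.

No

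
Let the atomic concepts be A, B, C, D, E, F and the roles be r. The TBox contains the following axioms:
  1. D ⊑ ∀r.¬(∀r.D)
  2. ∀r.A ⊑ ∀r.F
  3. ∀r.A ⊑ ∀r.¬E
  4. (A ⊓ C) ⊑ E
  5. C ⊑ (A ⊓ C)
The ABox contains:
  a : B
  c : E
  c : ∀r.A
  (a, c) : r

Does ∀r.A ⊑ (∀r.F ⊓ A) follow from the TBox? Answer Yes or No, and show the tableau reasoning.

1. ∀r.A ⊑ (∀r.F ⊓ A)  ⇔  (∀r.A ⊓ (∃r.¬F ⊔ ¬A)) unsat w.r.t. T
   apply at x₀: ∀r.A⊑∀r.F; ∀r.A⊑∀r.¬E
   open: L(x₀) ⊇ {¬A, ¬C, ¬D, ∀r.A, ∀r.F, …}
2. Hence ∀r.A ⊑ (∀r.F ⊓ A): not entailed.

No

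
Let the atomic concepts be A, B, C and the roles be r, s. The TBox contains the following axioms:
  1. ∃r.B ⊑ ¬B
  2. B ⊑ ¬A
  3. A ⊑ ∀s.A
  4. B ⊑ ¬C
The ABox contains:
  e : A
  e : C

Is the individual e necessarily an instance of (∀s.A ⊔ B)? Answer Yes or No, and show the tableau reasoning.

1. e : (∀s.A ⊔ B)?  L(e) = {A, C} ∪ {(∃s.¬A ⊓ ¬B)}
   clash {A, ¬A} at an ∃-successor — e ∈ (∀s.A ⊔ B)
2. Hence e : (∀s.A ⊔ B): entailed.

Yes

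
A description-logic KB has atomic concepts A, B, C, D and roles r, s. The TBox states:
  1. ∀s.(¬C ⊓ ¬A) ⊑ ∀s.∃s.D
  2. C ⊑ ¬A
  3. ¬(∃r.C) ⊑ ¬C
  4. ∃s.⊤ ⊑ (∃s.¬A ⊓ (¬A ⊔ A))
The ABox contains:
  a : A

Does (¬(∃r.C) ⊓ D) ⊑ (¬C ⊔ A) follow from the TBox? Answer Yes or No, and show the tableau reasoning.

Yes

1. (¬(∃r.C) ⊓ D) ⊑ (¬C ⊔ A)  ⇔  ((∀r.¬C ⊓ D) ⊓ (C ⊓ ¬A)) unsat w.r.t. T
   all branches close; clash {C, ¬C} at x₀
2. Hence (¬(∃r.C) ⊓ D) ⊑ (¬C ⊔ A): entailed.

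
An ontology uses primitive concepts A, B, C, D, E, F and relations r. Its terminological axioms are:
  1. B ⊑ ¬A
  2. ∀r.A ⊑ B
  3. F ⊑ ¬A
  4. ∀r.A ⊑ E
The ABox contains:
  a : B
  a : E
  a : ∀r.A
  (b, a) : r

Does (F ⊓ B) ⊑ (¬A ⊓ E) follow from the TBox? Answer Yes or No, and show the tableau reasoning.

1. (F ⊓ B) ⊑ (¬A ⊓ E)  ⇔  ((F ⊓ B) ⊓ (A ⊔ ¬E)) unsat w.r.t. T
   apply at x₀: B⊑¬A; F⊑¬A
   open: L(x₀) ⊇ {B, F, ¬A, ¬E, ∃r.¬A} (+ ∃-successors)
2. Hence (F ⊓ B) ⊑ (¬A ⊓ E): not entailed.

No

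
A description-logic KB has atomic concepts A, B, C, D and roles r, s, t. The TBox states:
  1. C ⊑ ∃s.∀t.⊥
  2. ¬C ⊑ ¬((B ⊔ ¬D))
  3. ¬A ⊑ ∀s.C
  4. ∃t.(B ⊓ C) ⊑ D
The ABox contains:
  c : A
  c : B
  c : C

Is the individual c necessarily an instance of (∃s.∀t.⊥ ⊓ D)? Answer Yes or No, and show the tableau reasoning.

No

1. c : (∃s.∀t.⊥ ⊓ D)?  L(c) = {A, B, C} ∪ {(∀s.∃t.⊤ ⊔ ¬D)}
   apply at c: C⊑∃s.∀t.⊥
   open: L(c) ⊇ {A, B, C, ¬D, ∀t.(¬B ⊔ ¬C), …} (+ ∃-successors) — c ∉ (∃s.∀t.⊥ ⊓ D) possible
2. Hence c : (∃s.∀t.⊥ ⊓ D): not entailed.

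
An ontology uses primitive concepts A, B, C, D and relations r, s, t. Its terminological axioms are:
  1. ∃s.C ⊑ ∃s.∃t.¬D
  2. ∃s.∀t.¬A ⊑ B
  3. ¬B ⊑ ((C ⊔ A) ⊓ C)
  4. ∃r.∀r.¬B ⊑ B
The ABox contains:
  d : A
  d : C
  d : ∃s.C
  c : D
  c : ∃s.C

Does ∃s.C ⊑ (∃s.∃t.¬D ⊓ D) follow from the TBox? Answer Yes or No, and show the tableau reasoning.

1. ∃s.C ⊑ (∃s.∃t.¬D ⊓ D)  ⇔  (∃s.C ⊓ (∀s.∀t.D ⊔ ¬D)) unsat w.r.t. T
   apply at x₀: ∃s.C⊑∃s.∃t.¬D
   open: L(x₀) ⊇ {B, ¬D, ∃s.C, ∃s.∃t.¬D} (+ ∃-successors)
2. Hence ∃s.C ⊑ (∃s.∃t.¬D ⊓ D): not entailed.

No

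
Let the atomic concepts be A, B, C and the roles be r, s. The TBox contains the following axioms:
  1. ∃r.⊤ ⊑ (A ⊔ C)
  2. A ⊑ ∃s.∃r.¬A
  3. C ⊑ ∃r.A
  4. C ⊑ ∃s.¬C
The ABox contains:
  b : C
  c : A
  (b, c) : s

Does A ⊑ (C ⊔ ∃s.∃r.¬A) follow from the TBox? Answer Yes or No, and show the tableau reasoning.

Yes

1. A ⊑ (C ⊔ ∃s.∃r.¬A)  ⇔  (A ⊓ (¬C ⊓ ∀s.∀r.A)) unsat w.r.t. T
   all branches close; clash {A, ¬A} at an ∃-successor
2. Hence A ⊑ (C ⊔ ∃s.∃r.¬A): entailed.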